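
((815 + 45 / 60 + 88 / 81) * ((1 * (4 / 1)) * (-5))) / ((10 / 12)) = -529310 / 27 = -19604.07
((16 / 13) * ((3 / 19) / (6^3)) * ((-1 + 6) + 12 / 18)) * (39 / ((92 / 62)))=527 / 3933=0.13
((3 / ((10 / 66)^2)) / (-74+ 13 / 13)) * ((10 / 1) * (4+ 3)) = -45738 / 365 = -125.31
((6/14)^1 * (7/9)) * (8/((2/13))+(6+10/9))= 532/27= 19.70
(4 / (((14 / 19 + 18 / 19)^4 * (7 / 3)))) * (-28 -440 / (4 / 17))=-371023887 / 917504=-404.38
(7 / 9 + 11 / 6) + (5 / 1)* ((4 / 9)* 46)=629 / 6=104.83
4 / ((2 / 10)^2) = 100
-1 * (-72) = 72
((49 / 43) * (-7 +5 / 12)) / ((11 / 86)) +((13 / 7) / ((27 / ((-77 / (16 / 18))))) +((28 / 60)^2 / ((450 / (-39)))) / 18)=-863524639 / 13365000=-64.61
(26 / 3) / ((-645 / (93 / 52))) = -31 / 1290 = -0.02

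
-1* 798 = -798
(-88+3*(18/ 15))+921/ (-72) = -11663/ 120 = -97.19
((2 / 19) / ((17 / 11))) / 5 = 0.01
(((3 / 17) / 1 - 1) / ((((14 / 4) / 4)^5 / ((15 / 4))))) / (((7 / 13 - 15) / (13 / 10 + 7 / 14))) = 1437696 / 1918399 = 0.75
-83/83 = -1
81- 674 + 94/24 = -7069/12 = -589.08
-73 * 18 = -1314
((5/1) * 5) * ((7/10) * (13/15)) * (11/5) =1001/30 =33.37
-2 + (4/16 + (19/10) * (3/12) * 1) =-51/40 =-1.28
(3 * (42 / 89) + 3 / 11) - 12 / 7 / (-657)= 1.69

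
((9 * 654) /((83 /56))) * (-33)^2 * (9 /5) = 3230566416 /415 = 7784497.39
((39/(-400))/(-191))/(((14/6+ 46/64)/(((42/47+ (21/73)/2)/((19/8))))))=6663384/91204300175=0.00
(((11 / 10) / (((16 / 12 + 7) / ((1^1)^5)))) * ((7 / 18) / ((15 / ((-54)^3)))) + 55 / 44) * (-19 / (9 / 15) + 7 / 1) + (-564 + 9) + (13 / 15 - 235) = 46771229 / 3750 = 12472.33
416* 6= 2496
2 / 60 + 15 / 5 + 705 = 708.03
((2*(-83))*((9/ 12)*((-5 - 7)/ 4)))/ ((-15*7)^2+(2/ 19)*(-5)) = 14193/ 418930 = 0.03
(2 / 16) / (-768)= -1 / 6144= -0.00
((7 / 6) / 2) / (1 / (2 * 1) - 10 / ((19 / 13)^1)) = -133 / 1446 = -0.09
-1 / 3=-0.33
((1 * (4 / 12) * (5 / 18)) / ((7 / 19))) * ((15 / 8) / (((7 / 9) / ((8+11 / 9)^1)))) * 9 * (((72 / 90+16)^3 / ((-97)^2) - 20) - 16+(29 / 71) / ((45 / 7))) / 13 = -3230313573701 / 23568415920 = -137.06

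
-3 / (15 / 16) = -16 / 5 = -3.20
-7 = -7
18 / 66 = 3 / 11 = 0.27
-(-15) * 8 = 120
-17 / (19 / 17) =-289 / 19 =-15.21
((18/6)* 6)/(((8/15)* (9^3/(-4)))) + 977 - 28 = 25618/27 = 948.81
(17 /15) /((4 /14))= 119 /30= 3.97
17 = 17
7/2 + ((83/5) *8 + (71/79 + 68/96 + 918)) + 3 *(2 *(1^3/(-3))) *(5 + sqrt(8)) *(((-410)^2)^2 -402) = -2678821379880401/9480 -113030438392 *sqrt(2) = -442425273859.04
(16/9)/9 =16/81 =0.20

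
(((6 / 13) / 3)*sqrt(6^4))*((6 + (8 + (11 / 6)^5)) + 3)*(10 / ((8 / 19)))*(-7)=-195006595 / 5616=-34723.40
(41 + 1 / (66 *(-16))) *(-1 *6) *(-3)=129885 / 176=737.98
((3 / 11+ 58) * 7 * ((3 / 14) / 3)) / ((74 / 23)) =9.06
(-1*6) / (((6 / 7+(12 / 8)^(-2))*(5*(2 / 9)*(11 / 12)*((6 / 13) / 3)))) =-66339 / 2255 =-29.42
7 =7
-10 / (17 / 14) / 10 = -14 / 17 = -0.82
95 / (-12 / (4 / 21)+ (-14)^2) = 5 / 7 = 0.71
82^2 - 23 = 6701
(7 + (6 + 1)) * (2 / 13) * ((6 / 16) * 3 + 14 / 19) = 1981 / 494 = 4.01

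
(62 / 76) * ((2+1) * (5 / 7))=465 / 266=1.75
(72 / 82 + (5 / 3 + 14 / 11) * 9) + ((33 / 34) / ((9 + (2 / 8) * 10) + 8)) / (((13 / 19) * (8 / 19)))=285114689 / 10365784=27.51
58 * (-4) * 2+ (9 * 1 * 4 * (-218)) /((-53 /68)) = 509072 /53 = 9605.13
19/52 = 0.37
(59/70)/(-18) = -59/1260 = -0.05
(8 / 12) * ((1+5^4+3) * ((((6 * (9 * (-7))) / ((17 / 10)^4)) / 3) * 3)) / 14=-6660000 / 4913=-1355.59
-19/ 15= -1.27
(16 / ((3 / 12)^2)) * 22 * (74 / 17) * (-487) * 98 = -19890669568 / 17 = -1170039386.35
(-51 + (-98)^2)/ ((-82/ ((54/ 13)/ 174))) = -2097/ 754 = -2.78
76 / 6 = 38 / 3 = 12.67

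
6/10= 3/5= 0.60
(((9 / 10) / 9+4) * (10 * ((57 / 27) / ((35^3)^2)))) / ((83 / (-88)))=-68552 / 1373184421875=-0.00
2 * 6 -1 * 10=2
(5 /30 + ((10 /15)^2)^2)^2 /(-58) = -3481 /1522152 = -0.00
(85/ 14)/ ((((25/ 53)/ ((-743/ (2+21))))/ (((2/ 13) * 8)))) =-5355544/ 10465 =-511.76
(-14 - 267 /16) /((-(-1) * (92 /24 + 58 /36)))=-4419 /784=-5.64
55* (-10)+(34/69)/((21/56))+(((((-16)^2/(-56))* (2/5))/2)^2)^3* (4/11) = -548.47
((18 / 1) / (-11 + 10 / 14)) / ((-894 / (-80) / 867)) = -20230 / 149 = -135.77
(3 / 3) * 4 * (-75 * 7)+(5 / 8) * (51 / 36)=-2099.11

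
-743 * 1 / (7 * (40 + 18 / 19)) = -14117 / 5446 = -2.59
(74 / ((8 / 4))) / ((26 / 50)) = 925 / 13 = 71.15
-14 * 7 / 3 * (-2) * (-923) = -180908 / 3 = -60302.67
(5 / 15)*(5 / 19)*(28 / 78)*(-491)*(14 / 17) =-481180 / 37791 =-12.73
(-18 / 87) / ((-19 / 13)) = 78 / 551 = 0.14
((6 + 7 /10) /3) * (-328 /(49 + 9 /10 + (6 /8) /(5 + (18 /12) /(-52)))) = -11361592 /776289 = -14.64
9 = 9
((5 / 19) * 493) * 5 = 12325 / 19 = 648.68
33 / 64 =0.52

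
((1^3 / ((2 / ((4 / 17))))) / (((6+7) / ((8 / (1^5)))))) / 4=4 / 221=0.02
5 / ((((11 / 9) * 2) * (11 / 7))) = 315 / 242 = 1.30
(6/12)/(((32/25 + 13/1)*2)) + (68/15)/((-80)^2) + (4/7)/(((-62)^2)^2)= 16014811661/879191992000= 0.02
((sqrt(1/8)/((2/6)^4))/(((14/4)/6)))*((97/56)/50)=23571*sqrt(2)/19600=1.70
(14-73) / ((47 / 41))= -2419 / 47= -51.47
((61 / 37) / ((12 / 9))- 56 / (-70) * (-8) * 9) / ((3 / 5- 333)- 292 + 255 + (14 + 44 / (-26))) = 180739 / 1145076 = 0.16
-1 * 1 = -1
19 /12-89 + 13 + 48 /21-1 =-6143 /84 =-73.13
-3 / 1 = -3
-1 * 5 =-5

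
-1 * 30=-30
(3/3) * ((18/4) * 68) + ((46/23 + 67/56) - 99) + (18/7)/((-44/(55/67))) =788477/3752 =210.15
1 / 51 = 0.02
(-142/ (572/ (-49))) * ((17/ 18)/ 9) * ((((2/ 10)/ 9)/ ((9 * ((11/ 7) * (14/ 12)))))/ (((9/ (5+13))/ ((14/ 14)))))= 59143/ 17200755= 0.00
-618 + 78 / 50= -15411 / 25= -616.44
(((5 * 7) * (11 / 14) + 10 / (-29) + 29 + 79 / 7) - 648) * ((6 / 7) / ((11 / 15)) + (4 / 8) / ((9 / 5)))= -157530845 / 187572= -839.84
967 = 967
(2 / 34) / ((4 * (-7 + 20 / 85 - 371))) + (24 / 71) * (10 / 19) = 324409 / 1823848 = 0.18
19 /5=3.80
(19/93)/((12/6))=19/186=0.10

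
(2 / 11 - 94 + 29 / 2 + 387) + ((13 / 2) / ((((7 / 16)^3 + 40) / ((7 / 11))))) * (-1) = 307.58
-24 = -24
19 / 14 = 1.36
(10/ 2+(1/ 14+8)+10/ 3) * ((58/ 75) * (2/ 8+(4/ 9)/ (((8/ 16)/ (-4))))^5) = -68116760683517/ 13604889600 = -5006.79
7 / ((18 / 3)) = 7 / 6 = 1.17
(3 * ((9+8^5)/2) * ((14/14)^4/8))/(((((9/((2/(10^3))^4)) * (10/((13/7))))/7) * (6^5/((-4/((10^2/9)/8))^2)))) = 426101/28125000000000000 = 0.00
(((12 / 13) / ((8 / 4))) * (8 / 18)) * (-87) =-232 / 13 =-17.85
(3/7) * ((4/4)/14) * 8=12/49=0.24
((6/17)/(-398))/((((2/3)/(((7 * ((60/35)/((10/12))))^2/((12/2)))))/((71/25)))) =-276048/2114375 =-0.13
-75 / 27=-25 / 9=-2.78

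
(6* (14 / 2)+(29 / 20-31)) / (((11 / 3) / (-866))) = -323451 / 110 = -2940.46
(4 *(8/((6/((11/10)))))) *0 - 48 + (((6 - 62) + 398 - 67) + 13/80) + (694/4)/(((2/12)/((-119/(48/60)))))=-12369727/80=-154621.59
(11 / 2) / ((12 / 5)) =55 / 24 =2.29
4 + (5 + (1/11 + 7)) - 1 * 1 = 166/11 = 15.09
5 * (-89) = -445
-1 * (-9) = 9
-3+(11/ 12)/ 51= -2.98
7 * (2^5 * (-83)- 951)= -25249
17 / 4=4.25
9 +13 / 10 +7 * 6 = 523 / 10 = 52.30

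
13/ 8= 1.62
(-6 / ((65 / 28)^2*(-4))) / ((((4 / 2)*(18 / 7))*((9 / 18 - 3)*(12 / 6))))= -686 / 63375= -0.01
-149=-149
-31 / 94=-0.33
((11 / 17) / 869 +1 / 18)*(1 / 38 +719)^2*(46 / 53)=25262.78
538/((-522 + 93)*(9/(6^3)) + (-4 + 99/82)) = -176464/6779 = -26.03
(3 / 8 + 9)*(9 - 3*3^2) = -675 / 4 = -168.75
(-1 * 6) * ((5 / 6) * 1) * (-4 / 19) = 20 / 19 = 1.05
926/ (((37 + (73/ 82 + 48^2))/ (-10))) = -151864/ 38407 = -3.95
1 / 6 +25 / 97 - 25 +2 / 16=-56921 / 2328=-24.45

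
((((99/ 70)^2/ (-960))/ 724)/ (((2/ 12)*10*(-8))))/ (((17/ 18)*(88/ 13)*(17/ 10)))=104247/ 5249312768000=0.00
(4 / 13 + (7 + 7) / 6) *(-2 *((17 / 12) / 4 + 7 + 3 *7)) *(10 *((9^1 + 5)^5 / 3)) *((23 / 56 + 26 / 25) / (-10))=38951152.53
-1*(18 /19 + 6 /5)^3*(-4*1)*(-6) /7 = -33.95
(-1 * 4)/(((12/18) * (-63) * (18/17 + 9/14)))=68/1215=0.06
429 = 429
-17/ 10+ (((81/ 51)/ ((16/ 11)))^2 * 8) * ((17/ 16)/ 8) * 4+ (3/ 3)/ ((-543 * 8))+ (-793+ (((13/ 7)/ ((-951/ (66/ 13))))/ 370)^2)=-1257859404649887435481/ 1592966962782182400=-789.63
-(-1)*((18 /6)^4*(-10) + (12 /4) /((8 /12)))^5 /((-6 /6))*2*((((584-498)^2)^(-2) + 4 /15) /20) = 791425926751305641332743 /87521305600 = 9042665912325.07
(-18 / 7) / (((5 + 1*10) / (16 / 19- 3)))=246 / 665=0.37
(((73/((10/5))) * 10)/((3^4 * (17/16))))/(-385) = -1168/106029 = -0.01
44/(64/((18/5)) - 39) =-396/191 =-2.07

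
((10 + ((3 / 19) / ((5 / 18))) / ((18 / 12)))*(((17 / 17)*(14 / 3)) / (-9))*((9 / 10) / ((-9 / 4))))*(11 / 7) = 43384 / 12825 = 3.38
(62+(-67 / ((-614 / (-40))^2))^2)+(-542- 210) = -6128464820690 / 8882874001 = -689.92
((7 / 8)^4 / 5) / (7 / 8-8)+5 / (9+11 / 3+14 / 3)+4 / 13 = 1099667 / 1896960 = 0.58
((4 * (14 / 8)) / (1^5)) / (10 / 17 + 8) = 119 / 146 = 0.82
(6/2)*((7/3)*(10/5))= 14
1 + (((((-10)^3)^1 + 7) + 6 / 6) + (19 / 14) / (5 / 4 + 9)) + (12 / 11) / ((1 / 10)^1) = -979.96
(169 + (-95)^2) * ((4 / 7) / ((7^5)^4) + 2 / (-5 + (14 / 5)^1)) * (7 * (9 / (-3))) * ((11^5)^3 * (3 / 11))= 15955512414556527318556387781438417676 / 79792266297612001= 199963143734320015244.77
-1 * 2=-2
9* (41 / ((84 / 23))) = 2829 / 28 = 101.04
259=259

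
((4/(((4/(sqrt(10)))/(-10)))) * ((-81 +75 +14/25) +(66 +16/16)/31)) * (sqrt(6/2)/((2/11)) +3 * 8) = 27951 * sqrt(30)/155 +121968 * sqrt(10)/155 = 3476.07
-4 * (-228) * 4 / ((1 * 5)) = 3648 / 5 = 729.60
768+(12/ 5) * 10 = 792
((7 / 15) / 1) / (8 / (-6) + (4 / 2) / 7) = -49 / 110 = -0.45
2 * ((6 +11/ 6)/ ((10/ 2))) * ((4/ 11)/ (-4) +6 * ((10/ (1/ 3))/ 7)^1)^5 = 1405184285062871371/ 40601762355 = 34608948.07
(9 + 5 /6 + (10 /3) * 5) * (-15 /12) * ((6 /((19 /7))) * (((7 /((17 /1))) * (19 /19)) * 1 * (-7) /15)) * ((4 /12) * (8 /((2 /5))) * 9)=272685 /323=844.23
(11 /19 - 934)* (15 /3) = -88675 /19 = -4667.11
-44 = -44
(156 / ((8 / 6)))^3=1601613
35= 35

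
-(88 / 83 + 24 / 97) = -10528 / 8051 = -1.31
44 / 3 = 14.67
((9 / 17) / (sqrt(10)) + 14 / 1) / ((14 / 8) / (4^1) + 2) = 5.81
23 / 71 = 0.32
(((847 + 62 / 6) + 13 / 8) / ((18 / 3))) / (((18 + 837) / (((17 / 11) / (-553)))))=-527 / 1126224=-0.00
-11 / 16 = -0.69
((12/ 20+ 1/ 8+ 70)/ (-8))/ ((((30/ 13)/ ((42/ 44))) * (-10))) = 257439/ 704000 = 0.37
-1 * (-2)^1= 2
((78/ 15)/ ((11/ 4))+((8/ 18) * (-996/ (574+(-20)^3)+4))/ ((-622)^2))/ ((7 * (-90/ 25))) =-168070956289/ 2239863080301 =-0.08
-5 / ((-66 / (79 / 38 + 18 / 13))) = 8555 / 32604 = 0.26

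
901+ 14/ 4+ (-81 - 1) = 1645/ 2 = 822.50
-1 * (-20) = 20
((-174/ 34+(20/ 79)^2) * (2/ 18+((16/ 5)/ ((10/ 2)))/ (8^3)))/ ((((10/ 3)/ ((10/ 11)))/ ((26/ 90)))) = -5638868339/ 126043236000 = -0.04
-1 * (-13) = 13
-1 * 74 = -74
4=4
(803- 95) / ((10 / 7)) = 2478 / 5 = 495.60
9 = 9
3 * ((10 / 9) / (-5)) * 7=-14 / 3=-4.67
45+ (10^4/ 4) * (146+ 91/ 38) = 7049605/ 19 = 371031.84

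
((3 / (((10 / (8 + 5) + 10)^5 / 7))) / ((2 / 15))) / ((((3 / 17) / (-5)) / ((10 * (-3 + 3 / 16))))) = 170423487 / 196689920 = 0.87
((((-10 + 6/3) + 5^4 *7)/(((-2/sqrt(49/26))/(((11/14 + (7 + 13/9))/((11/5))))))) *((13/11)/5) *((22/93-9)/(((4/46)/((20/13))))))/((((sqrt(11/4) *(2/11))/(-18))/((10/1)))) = -216369317375 *sqrt(286)/13299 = -275143783.82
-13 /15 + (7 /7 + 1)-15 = -208 /15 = -13.87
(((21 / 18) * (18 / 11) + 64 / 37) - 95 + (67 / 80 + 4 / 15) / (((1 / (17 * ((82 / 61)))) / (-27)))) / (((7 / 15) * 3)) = -767303375 / 1390312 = -551.89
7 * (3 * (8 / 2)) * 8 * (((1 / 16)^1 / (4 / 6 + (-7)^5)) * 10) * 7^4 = -3025260 / 50419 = -60.00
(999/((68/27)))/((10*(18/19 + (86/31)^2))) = 492500007/107318960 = 4.59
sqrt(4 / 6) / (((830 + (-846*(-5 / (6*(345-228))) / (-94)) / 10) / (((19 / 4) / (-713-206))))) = -247*sqrt(6) / 118991201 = -0.00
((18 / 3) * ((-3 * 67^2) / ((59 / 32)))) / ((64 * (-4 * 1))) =40401 / 236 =171.19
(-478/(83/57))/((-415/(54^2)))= 79449336/34445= 2306.56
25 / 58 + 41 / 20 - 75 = -42061 / 580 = -72.52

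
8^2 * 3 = 192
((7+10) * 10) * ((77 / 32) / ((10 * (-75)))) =-1309 / 2400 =-0.55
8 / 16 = 1 / 2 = 0.50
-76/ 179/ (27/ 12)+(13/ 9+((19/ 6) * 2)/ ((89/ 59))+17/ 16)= 14949827/ 2294064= 6.52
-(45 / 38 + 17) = -691 / 38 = -18.18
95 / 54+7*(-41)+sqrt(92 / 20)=-15403 / 54+sqrt(115) / 5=-283.10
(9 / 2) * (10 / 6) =7.50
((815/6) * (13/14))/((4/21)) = 10595/16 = 662.19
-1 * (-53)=53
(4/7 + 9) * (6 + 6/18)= 1273/21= 60.62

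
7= 7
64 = 64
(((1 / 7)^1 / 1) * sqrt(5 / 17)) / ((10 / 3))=3 * sqrt(85) / 1190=0.02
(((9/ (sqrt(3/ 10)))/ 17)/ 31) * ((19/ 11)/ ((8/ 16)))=114 * sqrt(30)/ 5797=0.11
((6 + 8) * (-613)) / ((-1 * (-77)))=-1226 / 11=-111.45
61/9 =6.78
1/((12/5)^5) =3125/248832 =0.01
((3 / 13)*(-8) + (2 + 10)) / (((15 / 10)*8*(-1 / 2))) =-22 / 13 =-1.69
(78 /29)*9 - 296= -7882 /29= -271.79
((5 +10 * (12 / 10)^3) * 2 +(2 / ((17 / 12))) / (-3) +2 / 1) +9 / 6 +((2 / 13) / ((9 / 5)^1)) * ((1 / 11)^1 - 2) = 17293979 / 364650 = 47.43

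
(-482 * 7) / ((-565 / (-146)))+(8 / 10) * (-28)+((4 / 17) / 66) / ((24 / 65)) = -680274719 / 760716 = -894.26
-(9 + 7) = -16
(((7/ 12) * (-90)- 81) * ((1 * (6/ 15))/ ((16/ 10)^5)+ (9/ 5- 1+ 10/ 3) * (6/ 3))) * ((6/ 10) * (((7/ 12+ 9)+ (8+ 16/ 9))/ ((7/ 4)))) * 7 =-126608794703/ 2457600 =-51517.25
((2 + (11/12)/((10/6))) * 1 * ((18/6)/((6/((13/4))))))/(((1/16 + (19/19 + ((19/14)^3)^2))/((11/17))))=3058874/8340305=0.37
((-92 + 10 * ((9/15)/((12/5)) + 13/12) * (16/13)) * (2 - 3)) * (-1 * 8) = -23584/39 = -604.72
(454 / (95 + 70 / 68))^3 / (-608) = -114935537558 / 661307057875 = -0.17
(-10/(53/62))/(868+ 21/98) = -1736/128843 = -0.01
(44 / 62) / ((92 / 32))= 176 / 713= 0.25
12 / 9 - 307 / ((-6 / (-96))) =-14732 / 3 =-4910.67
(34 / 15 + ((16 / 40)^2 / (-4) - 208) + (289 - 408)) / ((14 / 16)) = -194864 / 525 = -371.17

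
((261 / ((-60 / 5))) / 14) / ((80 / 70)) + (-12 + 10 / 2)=-535 / 64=-8.36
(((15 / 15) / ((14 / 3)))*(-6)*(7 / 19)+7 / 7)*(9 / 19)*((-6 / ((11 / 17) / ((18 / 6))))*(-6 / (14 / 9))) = 743580 / 27797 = 26.75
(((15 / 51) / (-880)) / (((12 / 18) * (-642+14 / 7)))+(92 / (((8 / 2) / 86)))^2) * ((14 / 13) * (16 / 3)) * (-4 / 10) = -104887123066901 / 11668800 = -8988681.19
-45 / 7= -6.43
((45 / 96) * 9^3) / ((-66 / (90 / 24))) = -54675 / 2816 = -19.42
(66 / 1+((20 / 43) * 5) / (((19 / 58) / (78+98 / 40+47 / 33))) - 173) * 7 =3319.66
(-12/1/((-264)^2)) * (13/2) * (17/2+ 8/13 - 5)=-107/23232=-0.00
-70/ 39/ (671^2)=-70/ 17559399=-0.00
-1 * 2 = -2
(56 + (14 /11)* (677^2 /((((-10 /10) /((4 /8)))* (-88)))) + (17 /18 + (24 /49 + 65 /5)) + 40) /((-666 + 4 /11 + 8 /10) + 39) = -7310023375 /1335810168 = -5.47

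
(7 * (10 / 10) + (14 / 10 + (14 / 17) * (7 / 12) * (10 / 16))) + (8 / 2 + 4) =68137 / 4080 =16.70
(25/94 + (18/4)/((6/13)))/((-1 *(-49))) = 269/1316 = 0.20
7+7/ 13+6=176/ 13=13.54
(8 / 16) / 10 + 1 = 21 / 20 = 1.05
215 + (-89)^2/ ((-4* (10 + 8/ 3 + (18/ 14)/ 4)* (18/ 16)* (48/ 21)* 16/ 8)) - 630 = -5821309/ 13092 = -444.65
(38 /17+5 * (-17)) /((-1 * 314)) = 1407 /5338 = 0.26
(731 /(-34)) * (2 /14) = -43 /14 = -3.07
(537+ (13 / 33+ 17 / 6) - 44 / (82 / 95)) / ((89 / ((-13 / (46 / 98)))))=-281111285 / 1846394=-152.25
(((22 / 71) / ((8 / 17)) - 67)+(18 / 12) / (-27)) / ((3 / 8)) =-339422 / 1917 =-177.06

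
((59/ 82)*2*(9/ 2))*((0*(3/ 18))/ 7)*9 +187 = 187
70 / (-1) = -70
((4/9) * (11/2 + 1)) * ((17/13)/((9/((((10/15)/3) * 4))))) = 272/729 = 0.37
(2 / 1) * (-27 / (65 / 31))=-1674 / 65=-25.75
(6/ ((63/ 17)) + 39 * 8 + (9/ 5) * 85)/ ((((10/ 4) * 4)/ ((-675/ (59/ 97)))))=-42772635/ 826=-51782.85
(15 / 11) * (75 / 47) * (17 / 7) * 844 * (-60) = -968490000 / 3619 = -267612.60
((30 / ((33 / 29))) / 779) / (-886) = -145 / 3796067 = -0.00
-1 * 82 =-82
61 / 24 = 2.54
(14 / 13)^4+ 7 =238343 / 28561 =8.35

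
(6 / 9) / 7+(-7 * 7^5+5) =-2470522 / 21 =-117643.90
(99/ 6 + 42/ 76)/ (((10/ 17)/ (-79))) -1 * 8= -218326/ 95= -2298.17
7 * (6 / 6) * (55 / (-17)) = -385 / 17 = -22.65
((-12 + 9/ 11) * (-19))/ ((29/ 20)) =46740/ 319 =146.52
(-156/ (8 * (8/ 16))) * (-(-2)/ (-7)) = 78/ 7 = 11.14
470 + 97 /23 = 10907 /23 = 474.22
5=5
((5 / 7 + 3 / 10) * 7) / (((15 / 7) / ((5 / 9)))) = 497 / 270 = 1.84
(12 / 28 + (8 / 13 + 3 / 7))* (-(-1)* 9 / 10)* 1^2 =603 / 455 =1.33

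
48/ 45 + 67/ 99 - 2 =-127/ 495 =-0.26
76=76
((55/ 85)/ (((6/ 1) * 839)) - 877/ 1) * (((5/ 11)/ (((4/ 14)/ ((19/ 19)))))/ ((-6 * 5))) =525363265/ 11296296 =46.51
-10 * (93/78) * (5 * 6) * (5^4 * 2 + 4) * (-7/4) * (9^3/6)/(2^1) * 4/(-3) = -826558425/13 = -63581417.31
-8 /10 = -4 /5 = -0.80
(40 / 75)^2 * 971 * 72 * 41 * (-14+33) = 387281408 / 25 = 15491256.32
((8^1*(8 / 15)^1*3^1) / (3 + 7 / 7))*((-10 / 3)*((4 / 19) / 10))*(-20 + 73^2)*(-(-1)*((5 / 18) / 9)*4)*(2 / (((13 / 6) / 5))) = -13591040 / 20007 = -679.31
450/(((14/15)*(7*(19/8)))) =27000/931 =29.00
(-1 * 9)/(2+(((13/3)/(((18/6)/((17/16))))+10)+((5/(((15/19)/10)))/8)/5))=-1296/2177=-0.60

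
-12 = -12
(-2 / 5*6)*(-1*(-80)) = -192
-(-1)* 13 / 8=13 / 8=1.62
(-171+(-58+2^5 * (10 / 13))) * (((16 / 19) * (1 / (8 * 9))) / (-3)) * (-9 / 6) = -2657 / 2223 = -1.20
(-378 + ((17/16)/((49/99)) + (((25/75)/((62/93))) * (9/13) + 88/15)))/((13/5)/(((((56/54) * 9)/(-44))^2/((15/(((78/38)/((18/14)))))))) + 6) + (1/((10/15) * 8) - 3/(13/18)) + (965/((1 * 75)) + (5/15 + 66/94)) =12786219403/1380446964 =9.26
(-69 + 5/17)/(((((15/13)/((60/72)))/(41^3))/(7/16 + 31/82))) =-853468915/306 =-2789114.10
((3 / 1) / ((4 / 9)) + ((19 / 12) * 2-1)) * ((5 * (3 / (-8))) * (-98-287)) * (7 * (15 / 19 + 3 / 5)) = 9516045 / 152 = 62605.56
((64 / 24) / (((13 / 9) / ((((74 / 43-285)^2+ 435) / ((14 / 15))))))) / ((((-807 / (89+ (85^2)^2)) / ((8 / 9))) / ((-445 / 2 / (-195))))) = -10470169850.14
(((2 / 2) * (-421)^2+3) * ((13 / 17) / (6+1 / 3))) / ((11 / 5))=34562580 / 3553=9727.72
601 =601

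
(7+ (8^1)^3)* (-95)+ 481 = -48824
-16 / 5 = -3.20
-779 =-779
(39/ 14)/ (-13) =-3/ 14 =-0.21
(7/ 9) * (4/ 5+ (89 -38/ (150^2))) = 7071617/ 101250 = 69.84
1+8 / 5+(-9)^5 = -295232 / 5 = -59046.40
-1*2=-2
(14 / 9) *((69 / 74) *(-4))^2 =29624 / 1369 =21.64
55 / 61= 0.90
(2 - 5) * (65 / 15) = -13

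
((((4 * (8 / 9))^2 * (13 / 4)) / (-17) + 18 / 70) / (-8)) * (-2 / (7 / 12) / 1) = -104087 / 112455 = -0.93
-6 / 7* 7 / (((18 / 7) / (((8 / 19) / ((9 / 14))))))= -784 / 513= -1.53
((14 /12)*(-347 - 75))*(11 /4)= -16247 /12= -1353.92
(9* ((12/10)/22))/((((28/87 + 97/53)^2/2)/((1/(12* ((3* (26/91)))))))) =446487741/21662504380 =0.02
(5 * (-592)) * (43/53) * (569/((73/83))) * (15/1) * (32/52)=-721326307200/50297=-14341338.59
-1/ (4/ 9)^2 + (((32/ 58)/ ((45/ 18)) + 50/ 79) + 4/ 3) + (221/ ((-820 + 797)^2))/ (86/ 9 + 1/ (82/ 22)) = -20600826917/ 7271634000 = -2.83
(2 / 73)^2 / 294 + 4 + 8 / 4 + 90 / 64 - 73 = -1644278873 / 25067616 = -65.59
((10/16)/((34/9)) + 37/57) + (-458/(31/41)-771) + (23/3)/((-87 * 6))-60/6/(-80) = -1375.82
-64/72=-8/9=-0.89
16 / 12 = 4 / 3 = 1.33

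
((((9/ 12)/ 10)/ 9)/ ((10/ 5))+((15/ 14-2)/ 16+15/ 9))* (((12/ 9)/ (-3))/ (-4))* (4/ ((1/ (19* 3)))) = 102961/ 2520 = 40.86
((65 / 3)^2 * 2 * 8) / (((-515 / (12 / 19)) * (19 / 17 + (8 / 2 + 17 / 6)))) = -1838720 / 1587127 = -1.16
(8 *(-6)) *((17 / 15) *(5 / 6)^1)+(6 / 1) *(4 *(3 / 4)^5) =-15221 / 384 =-39.64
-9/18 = -1/2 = -0.50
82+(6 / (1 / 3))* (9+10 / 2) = 334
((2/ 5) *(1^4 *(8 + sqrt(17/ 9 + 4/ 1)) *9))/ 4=3 *sqrt(53)/ 10 + 36/ 5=9.38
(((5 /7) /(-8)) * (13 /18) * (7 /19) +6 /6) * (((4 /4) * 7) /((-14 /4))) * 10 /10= -2671 /1368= -1.95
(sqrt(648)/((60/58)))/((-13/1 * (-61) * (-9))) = -29 * sqrt(2)/11895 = -0.00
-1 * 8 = -8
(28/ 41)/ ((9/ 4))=112/ 369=0.30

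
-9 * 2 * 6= -108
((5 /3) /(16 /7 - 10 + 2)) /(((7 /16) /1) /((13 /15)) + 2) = -182 /1563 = -0.12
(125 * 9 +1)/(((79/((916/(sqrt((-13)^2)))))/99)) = 102110184/1027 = 99425.69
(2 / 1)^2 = 4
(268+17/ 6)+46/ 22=18013/ 66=272.92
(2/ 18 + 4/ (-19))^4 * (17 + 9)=2171546/ 855036081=0.00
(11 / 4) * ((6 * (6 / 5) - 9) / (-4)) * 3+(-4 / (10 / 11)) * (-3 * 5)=5577 / 80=69.71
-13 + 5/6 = -73/6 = -12.17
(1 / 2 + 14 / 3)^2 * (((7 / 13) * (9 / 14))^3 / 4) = 77841 / 281216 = 0.28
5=5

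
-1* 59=-59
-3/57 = -1/19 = -0.05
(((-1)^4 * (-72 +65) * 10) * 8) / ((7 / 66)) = -5280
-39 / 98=-0.40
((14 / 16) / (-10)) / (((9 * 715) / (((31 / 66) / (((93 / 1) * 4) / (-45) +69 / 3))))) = -217 / 500591520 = -0.00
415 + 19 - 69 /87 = 12563 /29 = 433.21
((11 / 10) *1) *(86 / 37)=473 / 185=2.56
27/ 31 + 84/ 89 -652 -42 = -1909739/ 2759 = -692.19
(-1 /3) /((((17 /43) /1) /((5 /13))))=-0.32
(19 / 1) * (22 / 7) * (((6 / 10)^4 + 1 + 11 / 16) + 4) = 12157739 / 35000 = 347.36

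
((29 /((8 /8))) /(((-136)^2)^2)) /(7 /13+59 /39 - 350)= -1131 /4642324357120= -0.00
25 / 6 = 4.17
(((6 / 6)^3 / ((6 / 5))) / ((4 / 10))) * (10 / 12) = 125 / 72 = 1.74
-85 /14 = -6.07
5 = 5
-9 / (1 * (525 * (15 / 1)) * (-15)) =1 / 13125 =0.00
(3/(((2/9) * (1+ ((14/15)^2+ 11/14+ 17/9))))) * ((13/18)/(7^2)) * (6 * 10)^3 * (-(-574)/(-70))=-863460000/11137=-77530.75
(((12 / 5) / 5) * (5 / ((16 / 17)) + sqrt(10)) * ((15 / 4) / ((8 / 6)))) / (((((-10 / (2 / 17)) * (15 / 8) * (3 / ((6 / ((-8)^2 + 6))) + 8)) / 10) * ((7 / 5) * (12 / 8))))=-3 / 602 - 24 * sqrt(10) / 25585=-0.01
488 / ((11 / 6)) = 2928 / 11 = 266.18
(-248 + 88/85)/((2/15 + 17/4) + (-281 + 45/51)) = 251904/281249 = 0.90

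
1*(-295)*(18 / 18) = -295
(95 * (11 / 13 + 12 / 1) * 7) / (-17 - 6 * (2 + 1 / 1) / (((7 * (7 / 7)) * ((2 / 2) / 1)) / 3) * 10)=-90.74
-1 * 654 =-654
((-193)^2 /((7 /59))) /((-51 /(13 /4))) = -28569983 /1428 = -20006.99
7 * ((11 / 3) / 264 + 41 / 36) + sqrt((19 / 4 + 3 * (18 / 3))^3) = 581 / 72 + 91 * sqrt(91) / 8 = 116.58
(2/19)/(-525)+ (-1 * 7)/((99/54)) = -418972/109725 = -3.82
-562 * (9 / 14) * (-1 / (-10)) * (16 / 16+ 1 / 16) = -42993 / 1120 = -38.39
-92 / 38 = -46 / 19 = -2.42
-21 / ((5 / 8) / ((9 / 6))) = -252 / 5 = -50.40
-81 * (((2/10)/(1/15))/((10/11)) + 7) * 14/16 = -58401/80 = -730.01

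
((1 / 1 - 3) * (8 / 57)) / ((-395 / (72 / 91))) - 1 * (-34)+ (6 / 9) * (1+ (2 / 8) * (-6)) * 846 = -169372456 / 682955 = -248.00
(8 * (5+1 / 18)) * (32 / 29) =11648 / 261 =44.63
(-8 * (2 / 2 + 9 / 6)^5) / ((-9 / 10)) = 15625 / 18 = 868.06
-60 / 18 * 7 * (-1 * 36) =840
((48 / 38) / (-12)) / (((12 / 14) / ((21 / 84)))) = -7 / 228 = -0.03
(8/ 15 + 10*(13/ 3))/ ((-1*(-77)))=94/ 165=0.57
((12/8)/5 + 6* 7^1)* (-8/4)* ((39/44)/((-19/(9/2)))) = 148473/8360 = 17.76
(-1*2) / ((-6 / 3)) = 1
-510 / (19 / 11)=-5610 / 19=-295.26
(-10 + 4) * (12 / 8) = -9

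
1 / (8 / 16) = 2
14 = 14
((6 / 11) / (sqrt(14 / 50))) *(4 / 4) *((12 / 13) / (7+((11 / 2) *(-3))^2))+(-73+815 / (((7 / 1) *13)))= -5828 / 91+1440 *sqrt(7) / 1118117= -64.04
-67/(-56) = 1.20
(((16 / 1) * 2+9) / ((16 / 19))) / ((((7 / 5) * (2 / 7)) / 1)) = 3895 / 32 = 121.72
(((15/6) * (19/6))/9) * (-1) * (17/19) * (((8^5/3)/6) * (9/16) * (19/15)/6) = -41344/243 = -170.14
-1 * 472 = -472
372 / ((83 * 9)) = 124 / 249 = 0.50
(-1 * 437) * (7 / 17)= -3059 / 17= -179.94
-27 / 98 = -0.28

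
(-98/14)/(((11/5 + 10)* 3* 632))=-35/115656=-0.00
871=871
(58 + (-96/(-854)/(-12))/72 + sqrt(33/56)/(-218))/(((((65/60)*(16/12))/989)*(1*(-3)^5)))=-440883343/2697786 + 989*sqrt(462)/2142504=-163.41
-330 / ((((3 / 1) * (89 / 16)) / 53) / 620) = -57833600 / 89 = -649815.73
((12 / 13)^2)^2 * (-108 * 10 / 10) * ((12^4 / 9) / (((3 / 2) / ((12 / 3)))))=-13759414272 / 28561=-481755.34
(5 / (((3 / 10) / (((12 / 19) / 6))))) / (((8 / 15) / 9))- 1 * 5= 24.61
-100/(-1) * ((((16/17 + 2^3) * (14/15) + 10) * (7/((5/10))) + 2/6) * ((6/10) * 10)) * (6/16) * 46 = 45248130/17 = 2661654.71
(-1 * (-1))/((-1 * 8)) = -1/8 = -0.12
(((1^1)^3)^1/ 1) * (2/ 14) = 1/ 7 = 0.14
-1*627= -627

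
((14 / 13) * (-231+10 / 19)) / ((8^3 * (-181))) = 30653 / 11444992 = 0.00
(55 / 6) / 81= 55 / 486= 0.11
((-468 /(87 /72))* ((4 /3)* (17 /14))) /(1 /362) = -46081152 /203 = -227000.75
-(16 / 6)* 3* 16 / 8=-16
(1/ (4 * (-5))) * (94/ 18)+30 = 5353/ 180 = 29.74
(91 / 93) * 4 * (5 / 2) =910 / 93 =9.78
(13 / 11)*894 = 11622 / 11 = 1056.55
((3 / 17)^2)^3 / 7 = 729 / 168962983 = 0.00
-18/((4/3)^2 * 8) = -81/64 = -1.27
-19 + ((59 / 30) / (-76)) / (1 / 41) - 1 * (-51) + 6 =84221 / 2280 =36.94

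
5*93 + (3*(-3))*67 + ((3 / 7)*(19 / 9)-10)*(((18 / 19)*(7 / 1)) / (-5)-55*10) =9728506 / 1995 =4876.44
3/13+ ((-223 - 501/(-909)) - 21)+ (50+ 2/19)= -14452756/74841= -193.11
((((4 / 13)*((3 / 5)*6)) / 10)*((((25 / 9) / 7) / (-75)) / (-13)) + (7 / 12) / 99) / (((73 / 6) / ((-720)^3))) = -173028648960 / 949949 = -182145.20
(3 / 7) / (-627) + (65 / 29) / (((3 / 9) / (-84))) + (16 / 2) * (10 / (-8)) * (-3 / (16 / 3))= -189802537 / 339416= -559.20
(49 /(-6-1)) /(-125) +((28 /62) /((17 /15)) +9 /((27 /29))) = 2000192 /197625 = 10.12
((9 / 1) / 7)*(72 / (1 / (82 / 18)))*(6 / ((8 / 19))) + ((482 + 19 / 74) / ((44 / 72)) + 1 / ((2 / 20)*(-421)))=6798.55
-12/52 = -3/13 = -0.23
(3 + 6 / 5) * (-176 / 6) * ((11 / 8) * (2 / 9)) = -1694 / 45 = -37.64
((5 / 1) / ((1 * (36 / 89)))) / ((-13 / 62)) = -13795 / 234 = -58.95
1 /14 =0.07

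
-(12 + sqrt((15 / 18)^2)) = -77 / 6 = -12.83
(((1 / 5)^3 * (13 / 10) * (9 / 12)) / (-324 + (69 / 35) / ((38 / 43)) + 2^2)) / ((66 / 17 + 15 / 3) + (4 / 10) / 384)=-0.00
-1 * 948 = -948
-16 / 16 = -1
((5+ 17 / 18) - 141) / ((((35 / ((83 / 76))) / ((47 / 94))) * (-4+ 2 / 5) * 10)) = 201773 / 3447360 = 0.06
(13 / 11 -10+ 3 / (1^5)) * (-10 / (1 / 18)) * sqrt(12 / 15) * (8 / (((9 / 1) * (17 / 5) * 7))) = 20480 * sqrt(5) / 1309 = 34.98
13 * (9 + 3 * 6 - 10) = 221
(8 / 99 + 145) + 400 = 53963 / 99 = 545.08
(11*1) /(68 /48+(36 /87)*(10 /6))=3828 /733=5.22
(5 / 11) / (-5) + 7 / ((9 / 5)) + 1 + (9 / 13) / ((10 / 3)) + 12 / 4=103033 / 12870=8.01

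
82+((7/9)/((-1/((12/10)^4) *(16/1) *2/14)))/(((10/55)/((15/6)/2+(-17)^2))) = -5222011/5000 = -1044.40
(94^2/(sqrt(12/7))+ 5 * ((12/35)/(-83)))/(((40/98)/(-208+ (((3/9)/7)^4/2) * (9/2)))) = 17978687/1708140 -39714919583 * sqrt(21)/52920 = -3439079.14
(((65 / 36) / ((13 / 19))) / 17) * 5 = 0.78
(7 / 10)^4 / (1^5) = 2401 / 10000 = 0.24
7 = 7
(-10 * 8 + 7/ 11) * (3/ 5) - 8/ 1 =-3059/ 55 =-55.62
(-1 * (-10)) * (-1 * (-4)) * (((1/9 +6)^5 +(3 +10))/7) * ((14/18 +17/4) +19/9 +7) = 2565624741080/3720087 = 689667.94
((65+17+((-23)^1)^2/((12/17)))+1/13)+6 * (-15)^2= 340313/156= 2181.49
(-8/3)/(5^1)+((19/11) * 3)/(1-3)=-1031/330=-3.12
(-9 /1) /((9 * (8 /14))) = -7 /4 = -1.75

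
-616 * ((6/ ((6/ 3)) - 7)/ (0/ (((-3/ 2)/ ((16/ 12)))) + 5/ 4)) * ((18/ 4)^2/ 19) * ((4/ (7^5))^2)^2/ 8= 912384/ 1082895042610448585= 0.00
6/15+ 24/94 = 154/235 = 0.66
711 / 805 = 0.88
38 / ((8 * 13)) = 19 / 52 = 0.37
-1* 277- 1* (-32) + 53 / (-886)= -217123 / 886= -245.06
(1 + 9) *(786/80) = 393/4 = 98.25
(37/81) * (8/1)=296/81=3.65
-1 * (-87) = 87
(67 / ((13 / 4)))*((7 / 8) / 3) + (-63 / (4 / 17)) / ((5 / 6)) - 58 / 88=-2710819 / 8580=-315.95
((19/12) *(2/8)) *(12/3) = 19/12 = 1.58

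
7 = 7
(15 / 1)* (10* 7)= 1050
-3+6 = 3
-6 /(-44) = 3 /22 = 0.14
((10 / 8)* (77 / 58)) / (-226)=-385 / 52432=-0.01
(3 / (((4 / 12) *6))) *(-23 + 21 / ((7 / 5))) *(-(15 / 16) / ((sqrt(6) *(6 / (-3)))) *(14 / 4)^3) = -5145 *sqrt(6) / 128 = -98.46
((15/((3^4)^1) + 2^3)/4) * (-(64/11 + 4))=-221/11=-20.09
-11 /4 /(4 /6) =-4.12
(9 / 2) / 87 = 3 / 58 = 0.05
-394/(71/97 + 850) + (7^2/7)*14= 8048840/82521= 97.54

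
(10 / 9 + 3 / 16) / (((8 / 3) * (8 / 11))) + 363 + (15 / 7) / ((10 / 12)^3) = 197499431 / 537600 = 367.37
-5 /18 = -0.28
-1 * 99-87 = -186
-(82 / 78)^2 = -1681 / 1521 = -1.11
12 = 12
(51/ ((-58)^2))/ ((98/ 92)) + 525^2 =22716462423/ 82418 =275625.01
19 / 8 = 2.38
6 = 6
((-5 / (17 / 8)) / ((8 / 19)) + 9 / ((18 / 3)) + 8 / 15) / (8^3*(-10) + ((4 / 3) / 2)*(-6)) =259 / 373320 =0.00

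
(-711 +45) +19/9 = -5975/9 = -663.89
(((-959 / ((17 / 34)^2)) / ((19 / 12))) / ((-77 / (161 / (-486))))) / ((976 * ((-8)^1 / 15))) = 110285 / 5507568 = 0.02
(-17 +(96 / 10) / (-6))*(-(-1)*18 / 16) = -837 / 40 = -20.92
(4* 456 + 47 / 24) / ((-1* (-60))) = 43823 / 1440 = 30.43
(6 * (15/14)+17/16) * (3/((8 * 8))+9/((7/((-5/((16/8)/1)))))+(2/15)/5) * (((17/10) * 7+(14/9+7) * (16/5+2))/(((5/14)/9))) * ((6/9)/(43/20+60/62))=-79596409069/11134080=-7148.90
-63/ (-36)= 7/ 4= 1.75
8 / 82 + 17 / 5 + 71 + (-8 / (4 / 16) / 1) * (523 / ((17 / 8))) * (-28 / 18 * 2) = 770853736 / 31365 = 24576.88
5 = 5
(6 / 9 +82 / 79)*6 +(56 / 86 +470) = 480.88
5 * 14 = 70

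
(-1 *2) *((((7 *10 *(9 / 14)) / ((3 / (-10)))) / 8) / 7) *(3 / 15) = 15 / 14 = 1.07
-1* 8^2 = -64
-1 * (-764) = 764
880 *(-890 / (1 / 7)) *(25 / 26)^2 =-856625000 / 169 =-5068786.98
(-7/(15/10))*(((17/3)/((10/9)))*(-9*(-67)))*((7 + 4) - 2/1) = -645813/5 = -129162.60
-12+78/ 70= -381/ 35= -10.89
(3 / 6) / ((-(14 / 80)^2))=-16.33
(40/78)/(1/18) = 9.23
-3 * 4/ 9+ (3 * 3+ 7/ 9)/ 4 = 1.11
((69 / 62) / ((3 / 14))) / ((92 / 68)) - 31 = -842 / 31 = -27.16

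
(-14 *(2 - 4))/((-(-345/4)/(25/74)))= 280/2553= 0.11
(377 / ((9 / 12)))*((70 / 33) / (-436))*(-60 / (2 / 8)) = 2111200 / 3597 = 586.93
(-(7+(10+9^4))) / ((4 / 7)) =-11511.50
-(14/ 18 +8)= -8.78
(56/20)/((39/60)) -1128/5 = -14384/65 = -221.29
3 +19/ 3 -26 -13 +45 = 46/ 3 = 15.33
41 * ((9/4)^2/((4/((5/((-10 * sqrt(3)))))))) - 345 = -345 - 1107 * sqrt(3)/128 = -359.98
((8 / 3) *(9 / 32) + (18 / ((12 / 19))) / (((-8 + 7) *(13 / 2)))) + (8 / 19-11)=-14.21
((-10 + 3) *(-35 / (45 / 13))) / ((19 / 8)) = 5096 / 171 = 29.80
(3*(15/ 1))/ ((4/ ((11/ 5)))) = 99/ 4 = 24.75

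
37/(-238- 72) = -37/310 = -0.12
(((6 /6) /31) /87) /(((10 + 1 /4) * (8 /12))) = 2 /36859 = 0.00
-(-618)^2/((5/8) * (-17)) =3055392/85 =35945.79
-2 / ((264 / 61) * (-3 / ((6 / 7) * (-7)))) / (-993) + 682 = 44696977 / 65538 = 682.00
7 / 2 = 3.50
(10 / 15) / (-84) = -1 / 126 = -0.01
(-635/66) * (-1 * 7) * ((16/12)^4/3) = 568960/8019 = 70.95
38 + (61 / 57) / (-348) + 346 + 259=12754487 / 19836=643.00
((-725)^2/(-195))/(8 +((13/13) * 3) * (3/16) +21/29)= -48778000/168051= -290.26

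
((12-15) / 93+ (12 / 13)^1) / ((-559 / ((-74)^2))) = -1965884 / 225277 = -8.73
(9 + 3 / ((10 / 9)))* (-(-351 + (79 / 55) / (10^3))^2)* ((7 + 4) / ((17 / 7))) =-305224899374501379 / 46750000000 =-6528874.85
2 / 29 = 0.07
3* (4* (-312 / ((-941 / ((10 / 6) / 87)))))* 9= 18720 / 27289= 0.69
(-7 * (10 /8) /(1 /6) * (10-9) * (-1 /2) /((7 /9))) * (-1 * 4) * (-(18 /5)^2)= 8748 /5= 1749.60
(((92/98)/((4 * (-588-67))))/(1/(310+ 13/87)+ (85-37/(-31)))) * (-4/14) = 19238879/16198632498545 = 0.00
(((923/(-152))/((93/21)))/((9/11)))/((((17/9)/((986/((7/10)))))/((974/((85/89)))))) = -12761782891/10013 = -1274521.41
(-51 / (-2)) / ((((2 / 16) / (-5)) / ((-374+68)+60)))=250920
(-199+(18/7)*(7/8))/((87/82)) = -32267/174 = -185.44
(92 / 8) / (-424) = -23 / 848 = -0.03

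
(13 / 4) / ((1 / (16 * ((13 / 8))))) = 169 / 2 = 84.50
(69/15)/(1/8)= 184/5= 36.80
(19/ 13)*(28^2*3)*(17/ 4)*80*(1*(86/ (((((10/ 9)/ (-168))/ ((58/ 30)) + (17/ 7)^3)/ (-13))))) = -467910623255040/ 5127947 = -91247164.46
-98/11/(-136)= 49/748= 0.07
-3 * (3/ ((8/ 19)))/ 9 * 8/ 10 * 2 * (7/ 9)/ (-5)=133/ 225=0.59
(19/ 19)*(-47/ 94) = -1/ 2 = -0.50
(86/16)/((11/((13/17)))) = 559/1496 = 0.37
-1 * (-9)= 9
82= 82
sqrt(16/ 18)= 2 *sqrt(2)/ 3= 0.94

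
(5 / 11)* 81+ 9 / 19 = 7794 / 209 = 37.29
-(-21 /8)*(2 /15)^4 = 0.00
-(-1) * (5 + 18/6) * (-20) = -160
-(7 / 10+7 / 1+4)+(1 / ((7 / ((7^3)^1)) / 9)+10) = 4393 / 10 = 439.30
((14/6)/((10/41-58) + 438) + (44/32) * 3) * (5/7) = 772853/261912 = 2.95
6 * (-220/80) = -33/2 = -16.50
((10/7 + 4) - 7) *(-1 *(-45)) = -495/7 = -70.71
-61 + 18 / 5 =-287 / 5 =-57.40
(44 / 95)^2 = 1936 / 9025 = 0.21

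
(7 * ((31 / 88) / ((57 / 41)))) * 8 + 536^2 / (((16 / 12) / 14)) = 1891422113 / 627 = 3016622.19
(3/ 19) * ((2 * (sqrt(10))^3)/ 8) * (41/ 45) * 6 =41 * sqrt(10)/ 19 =6.82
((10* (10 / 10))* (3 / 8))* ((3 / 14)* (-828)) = -9315 / 14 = -665.36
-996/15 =-332/5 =-66.40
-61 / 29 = -2.10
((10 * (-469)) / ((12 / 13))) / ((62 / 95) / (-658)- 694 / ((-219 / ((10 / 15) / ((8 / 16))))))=-208665099825 / 173487026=-1202.77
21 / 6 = 7 / 2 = 3.50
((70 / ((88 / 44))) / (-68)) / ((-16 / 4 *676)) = 0.00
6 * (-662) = -3972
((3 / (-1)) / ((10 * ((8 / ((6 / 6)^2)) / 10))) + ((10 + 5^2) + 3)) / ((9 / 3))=301 / 24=12.54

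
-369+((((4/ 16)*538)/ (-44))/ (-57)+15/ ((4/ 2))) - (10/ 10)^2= -1818031/ 5016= -362.45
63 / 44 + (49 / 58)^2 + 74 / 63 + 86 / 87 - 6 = -1.69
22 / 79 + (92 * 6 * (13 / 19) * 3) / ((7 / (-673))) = -1144576250 / 10507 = -108934.64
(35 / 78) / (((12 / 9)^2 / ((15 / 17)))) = 0.22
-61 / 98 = -0.62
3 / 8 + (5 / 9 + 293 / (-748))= 7255 / 13464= 0.54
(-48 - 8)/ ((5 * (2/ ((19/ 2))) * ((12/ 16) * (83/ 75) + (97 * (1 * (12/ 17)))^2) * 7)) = -219640/ 135513587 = -0.00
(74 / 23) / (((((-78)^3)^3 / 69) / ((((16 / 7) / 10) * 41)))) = -1517 / 77925254832603360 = -0.00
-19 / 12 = -1.58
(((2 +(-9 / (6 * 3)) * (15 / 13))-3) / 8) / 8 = -41 / 1664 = -0.02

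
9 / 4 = 2.25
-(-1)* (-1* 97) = -97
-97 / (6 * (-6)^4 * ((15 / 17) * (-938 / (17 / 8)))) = 0.00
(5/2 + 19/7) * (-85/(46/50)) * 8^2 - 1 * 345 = -5019545/161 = -31177.30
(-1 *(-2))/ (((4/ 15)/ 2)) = 15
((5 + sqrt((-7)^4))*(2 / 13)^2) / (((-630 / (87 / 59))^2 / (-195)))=-15138 / 11086985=-0.00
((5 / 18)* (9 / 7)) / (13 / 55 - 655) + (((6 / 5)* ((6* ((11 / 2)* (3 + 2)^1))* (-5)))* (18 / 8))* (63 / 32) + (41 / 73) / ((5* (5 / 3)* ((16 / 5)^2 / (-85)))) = -5165493904735 / 1177736448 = -4385.95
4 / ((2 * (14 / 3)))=3 / 7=0.43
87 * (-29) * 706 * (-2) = 3562476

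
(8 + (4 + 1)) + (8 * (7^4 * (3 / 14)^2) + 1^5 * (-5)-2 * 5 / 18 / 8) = 64075 / 72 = 889.93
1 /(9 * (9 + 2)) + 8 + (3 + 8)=19.01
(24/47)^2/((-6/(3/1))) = -288/2209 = -0.13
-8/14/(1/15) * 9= -540/7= -77.14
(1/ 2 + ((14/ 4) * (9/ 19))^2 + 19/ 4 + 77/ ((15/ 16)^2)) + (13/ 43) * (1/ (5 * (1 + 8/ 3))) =95.62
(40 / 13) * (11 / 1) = 440 / 13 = 33.85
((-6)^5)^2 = 60466176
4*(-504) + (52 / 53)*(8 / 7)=-747520 / 371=-2014.88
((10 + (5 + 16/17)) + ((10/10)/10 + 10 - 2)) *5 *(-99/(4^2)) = -404613/544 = -743.77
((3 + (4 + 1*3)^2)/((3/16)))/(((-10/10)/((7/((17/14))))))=-81536/51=-1598.75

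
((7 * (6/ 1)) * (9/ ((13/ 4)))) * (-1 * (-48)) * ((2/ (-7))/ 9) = -2304/ 13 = -177.23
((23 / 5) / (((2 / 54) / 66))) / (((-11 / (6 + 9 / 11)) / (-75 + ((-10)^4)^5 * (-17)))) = 95013000000000000004191750 / 11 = 8637545454545454545835614.00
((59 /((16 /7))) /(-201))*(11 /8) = -4543 /25728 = -0.18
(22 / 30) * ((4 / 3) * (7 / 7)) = 44 / 45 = 0.98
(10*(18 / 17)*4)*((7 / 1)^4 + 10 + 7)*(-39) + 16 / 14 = -475281944 / 119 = -3993965.92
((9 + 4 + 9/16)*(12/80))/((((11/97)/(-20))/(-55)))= 315735/16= 19733.44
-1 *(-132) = 132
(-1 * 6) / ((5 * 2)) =-3 / 5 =-0.60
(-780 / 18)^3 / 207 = -2197000 / 5589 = -393.09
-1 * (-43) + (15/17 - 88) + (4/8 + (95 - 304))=-8589/34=-252.62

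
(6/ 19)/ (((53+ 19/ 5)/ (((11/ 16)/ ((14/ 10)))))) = 825/ 302176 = 0.00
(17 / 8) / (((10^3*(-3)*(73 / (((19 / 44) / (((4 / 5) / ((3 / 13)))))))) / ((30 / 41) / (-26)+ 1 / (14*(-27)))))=2003569 / 53841589401600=0.00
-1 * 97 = -97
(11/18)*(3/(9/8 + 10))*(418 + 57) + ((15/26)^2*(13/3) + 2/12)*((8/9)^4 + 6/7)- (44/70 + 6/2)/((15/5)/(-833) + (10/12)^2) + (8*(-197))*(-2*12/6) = 210683226712484633/33025511863890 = 6379.41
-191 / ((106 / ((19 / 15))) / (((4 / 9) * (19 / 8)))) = -68951 / 28620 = -2.41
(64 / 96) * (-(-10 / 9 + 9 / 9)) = 2 / 27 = 0.07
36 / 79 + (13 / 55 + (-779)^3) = -2054008105948 / 4345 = -472729138.31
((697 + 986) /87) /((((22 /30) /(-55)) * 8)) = -42075 /232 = -181.36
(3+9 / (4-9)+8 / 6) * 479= 18202 / 15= 1213.47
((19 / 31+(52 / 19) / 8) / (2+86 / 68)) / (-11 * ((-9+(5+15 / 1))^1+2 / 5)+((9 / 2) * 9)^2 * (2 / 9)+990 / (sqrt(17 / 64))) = -287916250 / 14953516414471+561000000 * sqrt(17) / 14953516414471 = 0.00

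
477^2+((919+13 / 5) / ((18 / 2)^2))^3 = 20867797853 / 91125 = 229001.90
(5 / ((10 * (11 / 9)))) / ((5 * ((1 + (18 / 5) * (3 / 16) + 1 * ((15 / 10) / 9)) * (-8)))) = -27 / 4862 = -0.01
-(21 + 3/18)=-21.17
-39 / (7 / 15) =-585 / 7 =-83.57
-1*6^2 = -36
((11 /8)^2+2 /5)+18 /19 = 19687 /6080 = 3.24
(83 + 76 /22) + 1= 962 /11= 87.45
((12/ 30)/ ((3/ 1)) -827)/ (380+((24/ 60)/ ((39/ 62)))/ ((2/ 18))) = -161239/ 75216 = -2.14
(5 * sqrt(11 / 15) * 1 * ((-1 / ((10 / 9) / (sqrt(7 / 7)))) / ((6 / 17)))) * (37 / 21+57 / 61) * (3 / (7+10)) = -1727 * sqrt(165) / 4270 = -5.20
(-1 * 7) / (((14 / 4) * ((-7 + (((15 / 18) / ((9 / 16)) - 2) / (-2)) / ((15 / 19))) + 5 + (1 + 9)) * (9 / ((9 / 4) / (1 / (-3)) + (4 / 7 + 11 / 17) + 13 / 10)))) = 90639 / 802774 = 0.11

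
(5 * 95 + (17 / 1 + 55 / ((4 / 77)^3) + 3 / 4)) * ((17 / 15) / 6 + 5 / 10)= 270613.33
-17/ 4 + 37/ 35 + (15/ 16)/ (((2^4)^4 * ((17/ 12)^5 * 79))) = -12835688894121/ 4020126315520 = -3.19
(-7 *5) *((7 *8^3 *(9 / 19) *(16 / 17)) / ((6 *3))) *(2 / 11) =-2007040 / 3553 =-564.89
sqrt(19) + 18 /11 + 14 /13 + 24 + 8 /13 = sqrt(19) + 3908 /143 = 31.69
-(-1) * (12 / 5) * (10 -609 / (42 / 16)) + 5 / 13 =-34607 / 65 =-532.42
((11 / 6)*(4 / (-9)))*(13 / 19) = -0.56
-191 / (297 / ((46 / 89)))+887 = 23437285 / 26433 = 886.67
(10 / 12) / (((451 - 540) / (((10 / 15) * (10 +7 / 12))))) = -635 / 9612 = -0.07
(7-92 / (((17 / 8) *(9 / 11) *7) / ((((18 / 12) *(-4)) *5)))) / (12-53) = -83459 / 14637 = -5.70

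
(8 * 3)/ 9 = 8/ 3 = 2.67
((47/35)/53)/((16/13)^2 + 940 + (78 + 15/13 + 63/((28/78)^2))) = 31772/1892959925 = 0.00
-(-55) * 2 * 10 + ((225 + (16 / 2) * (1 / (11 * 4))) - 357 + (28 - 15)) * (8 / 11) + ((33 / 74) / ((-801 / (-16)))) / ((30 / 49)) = 18174262016 / 17930385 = 1013.60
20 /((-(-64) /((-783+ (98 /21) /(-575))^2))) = 1824360774721 /9522000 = 191594.28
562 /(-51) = -562 /51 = -11.02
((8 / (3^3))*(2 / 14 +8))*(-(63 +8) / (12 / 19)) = -51262 / 189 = -271.23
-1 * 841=-841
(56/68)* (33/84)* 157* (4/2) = 1727/17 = 101.59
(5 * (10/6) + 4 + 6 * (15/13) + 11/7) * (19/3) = 108034/819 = 131.91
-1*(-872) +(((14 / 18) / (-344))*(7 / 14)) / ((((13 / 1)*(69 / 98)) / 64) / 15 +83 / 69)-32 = 284283336400 / 338432919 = 840.00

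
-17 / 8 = -2.12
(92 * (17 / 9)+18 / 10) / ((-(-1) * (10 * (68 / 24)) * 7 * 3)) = 7901 / 26775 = 0.30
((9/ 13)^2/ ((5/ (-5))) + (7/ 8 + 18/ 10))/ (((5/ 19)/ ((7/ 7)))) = 282017/ 33800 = 8.34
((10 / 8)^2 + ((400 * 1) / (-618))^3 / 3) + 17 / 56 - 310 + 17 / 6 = -3027407766449 / 9913219344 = -305.39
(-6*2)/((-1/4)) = 48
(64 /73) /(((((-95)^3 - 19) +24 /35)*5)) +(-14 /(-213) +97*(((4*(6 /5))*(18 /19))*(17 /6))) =3077897034960134 /2462644374485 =1249.83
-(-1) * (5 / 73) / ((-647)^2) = 5 / 30558457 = 0.00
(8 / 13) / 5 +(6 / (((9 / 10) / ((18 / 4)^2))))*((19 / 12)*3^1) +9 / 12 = 41738 / 65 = 642.12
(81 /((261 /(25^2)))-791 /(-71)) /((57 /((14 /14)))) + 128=15444778 /117363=131.60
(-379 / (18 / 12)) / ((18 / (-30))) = 3790 / 9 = 421.11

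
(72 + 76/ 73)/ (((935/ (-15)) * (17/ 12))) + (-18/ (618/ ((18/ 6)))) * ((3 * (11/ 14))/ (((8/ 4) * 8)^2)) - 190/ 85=-262421558779/ 85667997184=-3.06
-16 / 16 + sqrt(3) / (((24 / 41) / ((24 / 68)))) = -1 + 41 *sqrt(3) / 68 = 0.04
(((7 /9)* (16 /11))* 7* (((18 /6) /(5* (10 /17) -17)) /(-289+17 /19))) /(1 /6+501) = 2128 /181824269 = 0.00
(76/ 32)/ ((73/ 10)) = 95/ 292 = 0.33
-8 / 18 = -0.44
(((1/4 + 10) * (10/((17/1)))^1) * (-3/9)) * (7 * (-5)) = 7175/102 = 70.34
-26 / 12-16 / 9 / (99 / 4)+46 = 43.76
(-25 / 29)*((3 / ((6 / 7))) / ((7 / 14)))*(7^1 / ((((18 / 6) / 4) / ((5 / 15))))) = -4900 / 261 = -18.77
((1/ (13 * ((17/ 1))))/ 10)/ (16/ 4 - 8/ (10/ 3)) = 1/ 3536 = 0.00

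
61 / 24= 2.54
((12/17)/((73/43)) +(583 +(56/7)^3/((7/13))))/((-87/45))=-199923435/251923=-793.59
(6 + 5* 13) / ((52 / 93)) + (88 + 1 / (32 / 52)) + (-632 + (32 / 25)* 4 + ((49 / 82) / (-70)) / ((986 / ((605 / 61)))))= -328812484321 / 801445450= -410.27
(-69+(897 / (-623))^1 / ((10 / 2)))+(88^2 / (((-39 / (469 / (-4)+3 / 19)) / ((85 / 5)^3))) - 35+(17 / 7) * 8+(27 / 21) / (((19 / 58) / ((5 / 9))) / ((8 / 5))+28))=495801565465149727 / 4340433435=114228584.06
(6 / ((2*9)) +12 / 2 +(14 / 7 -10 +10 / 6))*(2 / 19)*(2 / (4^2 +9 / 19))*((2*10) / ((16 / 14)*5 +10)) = 0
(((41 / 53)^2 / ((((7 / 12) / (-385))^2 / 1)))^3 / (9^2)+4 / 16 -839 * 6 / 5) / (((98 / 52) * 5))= 1260245289027100021959457313 / 54302684766050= 23207789715307.12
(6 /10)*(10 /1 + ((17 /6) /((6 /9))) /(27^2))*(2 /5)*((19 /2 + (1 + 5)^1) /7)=904487 /170100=5.32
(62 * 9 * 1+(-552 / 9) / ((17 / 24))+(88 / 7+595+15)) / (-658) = -65092 / 39151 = -1.66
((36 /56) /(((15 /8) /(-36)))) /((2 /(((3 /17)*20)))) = -2592 /119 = -21.78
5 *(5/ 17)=25/ 17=1.47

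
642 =642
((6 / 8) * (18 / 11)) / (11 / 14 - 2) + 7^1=5.99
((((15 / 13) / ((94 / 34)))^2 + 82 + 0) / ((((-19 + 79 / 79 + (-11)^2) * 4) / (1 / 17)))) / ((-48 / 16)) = -30677347 / 7844220852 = -0.00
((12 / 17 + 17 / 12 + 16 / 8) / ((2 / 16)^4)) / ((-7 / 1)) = -861184 / 357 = -2412.28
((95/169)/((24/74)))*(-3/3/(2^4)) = -3515/32448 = -0.11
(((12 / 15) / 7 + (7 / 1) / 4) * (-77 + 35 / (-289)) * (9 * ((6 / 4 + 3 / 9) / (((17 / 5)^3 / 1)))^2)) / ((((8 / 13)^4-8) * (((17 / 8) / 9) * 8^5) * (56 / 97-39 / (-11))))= 5386532863425553125 / 479470146658477304938496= 0.00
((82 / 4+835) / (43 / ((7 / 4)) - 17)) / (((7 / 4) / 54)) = 184788 / 53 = 3486.57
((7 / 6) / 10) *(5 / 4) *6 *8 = 7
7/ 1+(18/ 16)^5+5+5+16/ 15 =9765863/ 491520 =19.87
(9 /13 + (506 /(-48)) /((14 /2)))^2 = 3157729 /4769856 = 0.66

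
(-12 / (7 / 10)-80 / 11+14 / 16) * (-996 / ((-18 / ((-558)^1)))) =111933219 / 154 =726839.08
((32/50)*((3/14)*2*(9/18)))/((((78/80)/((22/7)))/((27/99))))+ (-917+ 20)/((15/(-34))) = 6476126/3185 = 2033.32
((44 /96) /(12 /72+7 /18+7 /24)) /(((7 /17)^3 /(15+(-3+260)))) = 2107.68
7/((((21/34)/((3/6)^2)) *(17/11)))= 11/6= 1.83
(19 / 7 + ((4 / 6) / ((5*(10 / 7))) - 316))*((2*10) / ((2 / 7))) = -328852 / 15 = -21923.47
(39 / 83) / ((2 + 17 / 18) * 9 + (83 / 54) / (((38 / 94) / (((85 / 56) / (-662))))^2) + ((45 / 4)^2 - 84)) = 1044858792466944 / 153572584549743265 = 0.01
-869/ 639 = -1.36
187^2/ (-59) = -34969/ 59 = -592.69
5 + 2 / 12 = 31 / 6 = 5.17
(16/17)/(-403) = -0.00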